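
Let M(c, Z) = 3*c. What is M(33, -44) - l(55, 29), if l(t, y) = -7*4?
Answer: 127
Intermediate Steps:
l(t, y) = -28
M(33, -44) - l(55, 29) = 3*33 - 1*(-28) = 99 + 28 = 127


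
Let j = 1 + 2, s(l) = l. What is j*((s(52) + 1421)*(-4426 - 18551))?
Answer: -101535363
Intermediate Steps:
j = 3
j*((s(52) + 1421)*(-4426 - 18551)) = 3*((52 + 1421)*(-4426 - 18551)) = 3*(1473*(-22977)) = 3*(-33845121) = -101535363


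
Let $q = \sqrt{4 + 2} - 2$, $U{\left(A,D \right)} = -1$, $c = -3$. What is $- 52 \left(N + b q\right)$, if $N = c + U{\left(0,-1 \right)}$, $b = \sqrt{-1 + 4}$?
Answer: $208 + 52 \sqrt{3} \left(2 - \sqrt{6}\right) \approx 167.52$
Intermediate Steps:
$b = \sqrt{3} \approx 1.732$
$q = -2 + \sqrt{6}$ ($q = \sqrt{6} - 2 = -2 + \sqrt{6} \approx 0.44949$)
$N = -4$ ($N = -3 - 1 = -4$)
$- 52 \left(N + b q\right) = - 52 \left(-4 + \sqrt{3} \left(-2 + \sqrt{6}\right)\right) = 208 - 52 \sqrt{3} \left(-2 + \sqrt{6}\right)$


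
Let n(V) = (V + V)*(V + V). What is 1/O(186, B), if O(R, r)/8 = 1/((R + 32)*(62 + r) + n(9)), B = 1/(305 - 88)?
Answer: 1501749/868 ≈ 1730.1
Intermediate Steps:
n(V) = 4*V**2 (n(V) = (2*V)*(2*V) = 4*V**2)
B = 1/217 ≈ 0.0046083
O(R, r) = 8/(324 + (32 + R)*(62 + r)) (O(R, r) = 8/((R + 32)*(62 + r) + 4*9**2) = 8/((32 + R)*(62 + r) + 4*81) = 8/((32 + R)*(62 + r) + 324) = 8/(324 + (32 + R)*(62 + r)))
1/O(186, B) = 1/(8/(2308 + 32*(1/217) + 62*186 + 186*(1/217))) = 1/(8/(2308 + 32/217 + 11532 + 6/7)) = 1/(8/(3003498/217)) = 1/(8*(217/3003498)) = 1/(868/1501749) = 1501749/868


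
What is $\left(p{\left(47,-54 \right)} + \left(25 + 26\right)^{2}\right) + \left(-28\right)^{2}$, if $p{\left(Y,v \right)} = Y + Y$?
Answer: $3479$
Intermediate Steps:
$p{\left(Y,v \right)} = 2 Y$
$\left(p{\left(47,-54 \right)} + \left(25 + 26\right)^{2}\right) + \left(-28\right)^{2} = \left(2 \cdot 47 + \left(25 + 26\right)^{2}\right) + \left(-28\right)^{2} = \left(94 + 51^{2}\right) + 784 = \left(94 + 2601\right) + 784 = 2695 + 784 = 3479$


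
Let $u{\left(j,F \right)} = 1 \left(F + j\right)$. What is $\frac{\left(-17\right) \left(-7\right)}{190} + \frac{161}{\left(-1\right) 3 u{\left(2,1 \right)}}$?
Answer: $- \frac{29519}{1710} \approx -17.263$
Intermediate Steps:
$u{\left(j,F \right)} = F + j$
$\frac{\left(-17\right) \left(-7\right)}{190} + \frac{161}{\left(-1\right) 3 u{\left(2,1 \right)}} = \frac{\left(-17\right) \left(-7\right)}{190} + \frac{161}{\left(-1\right) 3 \left(1 + 2\right)} = 119 \cdot \frac{1}{190} + \frac{161}{\left(-3\right) 3} = \frac{119}{190} + \frac{161}{-9} = \frac{119}{190} + 161 \left(- \frac{1}{9}\right) = \frac{119}{190} - \frac{161}{9} = - \frac{29519}{1710}$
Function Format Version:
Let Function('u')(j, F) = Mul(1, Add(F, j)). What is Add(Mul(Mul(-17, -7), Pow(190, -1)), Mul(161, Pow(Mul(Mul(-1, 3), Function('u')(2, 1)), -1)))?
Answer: Rational(-29519, 1710) ≈ -17.263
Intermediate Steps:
Function('u')(j, F) = Add(F, j)
Add(Mul(Mul(-17, -7), Pow(190, -1)), Mul(161, Pow(Mul(Mul(-1, 3), Function('u')(2, 1)), -1))) = Add(Mul(Mul(-17, -7), Pow(190, -1)), Mul(161, Pow(Mul(Mul(-1, 3), Add(1, 2)), -1))) = Add(Mul(119, Rational(1, 190)), Mul(161, Pow(Mul(-3, 3), -1))) = Add(Rational(119, 190), Mul(161, Pow(-9, -1))) = Add(Rational(119, 190), Mul(161, Rational(-1, 9))) = Add(Rational(119, 190), Rational(-161, 9)) = Rational(-29519, 1710)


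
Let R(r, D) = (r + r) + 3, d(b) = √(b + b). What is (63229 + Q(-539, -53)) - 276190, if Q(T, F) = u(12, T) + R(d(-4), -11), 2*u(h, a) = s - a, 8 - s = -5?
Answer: -212682 + 4*I*√2 ≈ -2.1268e+5 + 5.6569*I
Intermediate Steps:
s = 13 (s = 8 - 1*(-5) = 8 + 5 = 13)
d(b) = √2*√b (d(b) = √(2*b) = √2*√b)
R(r, D) = 3 + 2*r (R(r, D) = 2*r + 3 = 3 + 2*r)
u(h, a) = 13/2 - a/2 (u(h, a) = (13 - a)/2 = 13/2 - a/2)
Q(T, F) = 19/2 - T/2 + 4*I*√2 (Q(T, F) = (13/2 - T/2) + (3 + 2*(√2*√(-4))) = (13/2 - T/2) + (3 + 2*(√2*(2*I))) = (13/2 - T/2) + (3 + 2*(2*I*√2)) = (13/2 - T/2) + (3 + 4*I*√2) = 19/2 - T/2 + 4*I*√2)
(63229 + Q(-539, -53)) - 276190 = (63229 + (19/2 - ½*(-539) + 4*I*√2)) - 276190 = (63229 + (19/2 + 539/2 + 4*I*√2)) - 276190 = (63229 + (279 + 4*I*√2)) - 276190 = (63508 + 4*I*√2) - 276190 = -212682 + 4*I*√2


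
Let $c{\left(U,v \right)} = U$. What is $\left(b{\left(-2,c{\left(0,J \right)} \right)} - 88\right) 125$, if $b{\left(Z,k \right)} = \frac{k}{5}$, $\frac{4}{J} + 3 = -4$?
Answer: $-11000$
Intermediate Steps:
$J = - \frac{4}{7}$ ($J = \frac{4}{-3 - 4} = \frac{4}{-7} = 4 \left(- \frac{1}{7}\right) = - \frac{4}{7} \approx -0.57143$)
$b{\left(Z,k \right)} = \frac{k}{5}$ ($b{\left(Z,k \right)} = k \frac{1}{5} = \frac{k}{5}$)
$\left(b{\left(-2,c{\left(0,J \right)} \right)} - 88\right) 125 = \left(\frac{1}{5} \cdot 0 - 88\right) 125 = \left(0 - 88\right) 125 = \left(-88\right) 125 = -11000$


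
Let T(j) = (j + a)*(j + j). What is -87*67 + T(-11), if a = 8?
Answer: -5763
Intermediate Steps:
T(j) = 2*j*(8 + j) (T(j) = (j + 8)*(j + j) = (8 + j)*(2*j) = 2*j*(8 + j))
-87*67 + T(-11) = -87*67 + 2*(-11)*(8 - 11) = -5829 + 2*(-11)*(-3) = -5829 + 66 = -5763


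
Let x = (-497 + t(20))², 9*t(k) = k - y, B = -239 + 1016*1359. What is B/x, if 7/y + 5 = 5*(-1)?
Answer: 138050500/24472809 ≈ 5.6410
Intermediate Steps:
y = -7/10 (y = 7/(-5 + 5*(-1)) = 7/(-5 - 5) = 7/(-10) = 7*(-⅒) = -7/10 ≈ -0.70000)
B = 1380505 (B = -239 + 1380744 = 1380505)
t(k) = 7/90 + k/9 (t(k) = (k - 1*(-7/10))/9 = (k + 7/10)/9 = (7/10 + k)/9 = 7/90 + k/9)
x = 24472809/100 (x = (-497 + (7/90 + (⅑)*20))² = (-497 + (7/90 + 20/9))² = (-497 + 23/10)² = (-4947/10)² = 24472809/100 ≈ 2.4473e+5)
B/x = 1380505/(24472809/100) = 1380505*(100/24472809) = 138050500/24472809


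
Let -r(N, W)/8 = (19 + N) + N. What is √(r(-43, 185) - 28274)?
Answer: 3*I*√3082 ≈ 166.55*I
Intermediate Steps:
r(N, W) = -152 - 16*N (r(N, W) = -8*((19 + N) + N) = -8*(19 + 2*N) = -152 - 16*N)
√(r(-43, 185) - 28274) = √((-152 - 16*(-43)) - 28274) = √((-152 + 688) - 28274) = √(536 - 28274) = √(-27738) = 3*I*√3082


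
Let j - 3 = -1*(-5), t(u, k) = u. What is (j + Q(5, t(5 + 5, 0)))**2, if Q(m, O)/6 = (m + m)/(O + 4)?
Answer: 7396/49 ≈ 150.94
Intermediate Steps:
j = 8 (j = 3 - 1*(-5) = 3 + 5 = 8)
Q(m, O) = 12*m/(4 + O) (Q(m, O) = 6*((m + m)/(O + 4)) = 6*((2*m)/(4 + O)) = 6*(2*m/(4 + O)) = 12*m/(4 + O))
(j + Q(5, t(5 + 5, 0)))**2 = (8 + 12*5/(4 + (5 + 5)))**2 = (8 + 12*5/(4 + 10))**2 = (8 + 12*5/14)**2 = (8 + 12*5*(1/14))**2 = (8 + 30/7)**2 = (86/7)**2 = 7396/49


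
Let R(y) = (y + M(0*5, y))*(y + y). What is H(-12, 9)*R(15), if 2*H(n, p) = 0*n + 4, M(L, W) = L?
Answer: 900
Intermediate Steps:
H(n, p) = 2 (H(n, p) = (0*n + 4)/2 = (0 + 4)/2 = (½)*4 = 2)
R(y) = 2*y² (R(y) = (y + 0*5)*(y + y) = (y + 0)*(2*y) = y*(2*y) = 2*y²)
H(-12, 9)*R(15) = 2*(2*15²) = 2*(2*225) = 2*450 = 900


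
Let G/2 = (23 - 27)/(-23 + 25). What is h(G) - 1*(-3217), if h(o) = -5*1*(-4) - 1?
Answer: 3236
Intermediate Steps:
G = -4 (G = 2*((23 - 27)/(-23 + 25)) = 2*(-4/2) = 2*(-4*½) = 2*(-2) = -4)
h(o) = 19 (h(o) = -5*(-4) - 1 = 20 - 1 = 19)
h(G) - 1*(-3217) = 19 - 1*(-3217) = 19 + 3217 = 3236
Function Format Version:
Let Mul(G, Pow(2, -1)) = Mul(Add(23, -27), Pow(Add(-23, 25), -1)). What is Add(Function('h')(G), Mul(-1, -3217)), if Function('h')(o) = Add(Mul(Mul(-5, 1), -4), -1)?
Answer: 3236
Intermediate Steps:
G = -4 (G = Mul(2, Mul(Add(23, -27), Pow(Add(-23, 25), -1))) = Mul(2, Mul(-4, Pow(2, -1))) = Mul(2, Mul(-4, Rational(1, 2))) = Mul(2, -2) = -4)
Function('h')(o) = 19 (Function('h')(o) = Add(Mul(-5, -4), -1) = Add(20, -1) = 19)
Add(Function('h')(G), Mul(-1, -3217)) = Add(19, Mul(-1, -3217)) = Add(19, 3217) = 3236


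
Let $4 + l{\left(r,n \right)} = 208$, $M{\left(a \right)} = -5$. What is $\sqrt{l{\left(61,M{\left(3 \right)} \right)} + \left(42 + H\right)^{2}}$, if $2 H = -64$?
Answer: $4 \sqrt{19} \approx 17.436$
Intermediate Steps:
$H = -32$ ($H = \frac{1}{2} \left(-64\right) = -32$)
$l{\left(r,n \right)} = 204$ ($l{\left(r,n \right)} = -4 + 208 = 204$)
$\sqrt{l{\left(61,M{\left(3 \right)} \right)} + \left(42 + H\right)^{2}} = \sqrt{204 + \left(42 - 32\right)^{2}} = \sqrt{204 + 10^{2}} = \sqrt{204 + 100} = \sqrt{304} = 4 \sqrt{19}$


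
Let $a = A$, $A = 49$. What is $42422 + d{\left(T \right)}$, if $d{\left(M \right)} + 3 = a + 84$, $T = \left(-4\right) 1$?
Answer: $42552$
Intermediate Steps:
$a = 49$
$T = -4$
$d{\left(M \right)} = 130$ ($d{\left(M \right)} = -3 + \left(49 + 84\right) = -3 + 133 = 130$)
$42422 + d{\left(T \right)} = 42422 + 130 = 42552$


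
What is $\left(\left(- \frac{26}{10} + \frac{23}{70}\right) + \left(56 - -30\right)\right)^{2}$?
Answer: $\frac{34351321}{4900} \approx 7010.5$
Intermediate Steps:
$\left(\left(- \frac{26}{10} + \frac{23}{70}\right) + \left(56 - -30\right)\right)^{2} = \left(\left(\left(-26\right) \frac{1}{10} + 23 \cdot \frac{1}{70}\right) + \left(56 + 30\right)\right)^{2} = \left(\left(- \frac{13}{5} + \frac{23}{70}\right) + 86\right)^{2} = \left(- \frac{159}{70} + 86\right)^{2} = \left(\frac{5861}{70}\right)^{2} = \frac{34351321}{4900}$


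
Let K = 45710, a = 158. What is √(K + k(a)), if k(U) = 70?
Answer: 2*√11445 ≈ 213.96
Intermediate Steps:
√(K + k(a)) = √(45710 + 70) = √45780 = 2*√11445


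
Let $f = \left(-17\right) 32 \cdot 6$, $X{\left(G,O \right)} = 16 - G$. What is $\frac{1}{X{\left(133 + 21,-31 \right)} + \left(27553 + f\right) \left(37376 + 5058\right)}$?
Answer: $\frac{1}{1030679288} \approx 9.7023 \cdot 10^{-10}$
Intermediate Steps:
$f = -3264$ ($f = \left(-544\right) 6 = -3264$)
$\frac{1}{X{\left(133 + 21,-31 \right)} + \left(27553 + f\right) \left(37376 + 5058\right)} = \frac{1}{\left(16 - \left(133 + 21\right)\right) + \left(27553 - 3264\right) \left(37376 + 5058\right)} = \frac{1}{\left(16 - 154\right) + 24289 \cdot 42434} = \frac{1}{\left(16 - 154\right) + 1030679426} = \frac{1}{-138 + 1030679426} = \frac{1}{1030679288}$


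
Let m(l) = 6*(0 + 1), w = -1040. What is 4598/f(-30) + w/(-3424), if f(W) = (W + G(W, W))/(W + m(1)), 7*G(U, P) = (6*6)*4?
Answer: 2504721/214 ≈ 11704.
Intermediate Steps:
G(U, P) = 144/7 (G(U, P) = ((6*6)*4)/7 = (36*4)/7 = (1/7)*144 = 144/7)
m(l) = 6 (m(l) = 6*1 = 6)
f(W) = (144/7 + W)/(6 + W) (f(W) = (W + 144/7)/(W + 6) = (144/7 + W)/(6 + W))
4598/f(-30) + w/(-3424) = 4598/(((144/7 - 30)/(6 - 30))) - 1040/(-3424) = 4598/((-66/7/(-24))) - 1040*(-1/3424) = 4598/((-1/24*(-66/7))) + 65/214 = 4598/(11/28) + 65/214 = 4598*(28/11) + 65/214 = 11704 + 65/214 = 2504721/214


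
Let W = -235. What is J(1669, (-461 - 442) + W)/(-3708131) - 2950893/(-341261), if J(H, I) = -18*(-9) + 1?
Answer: 10942242185440/1265440493191 ≈ 8.6470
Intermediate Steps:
J(H, I) = 163 (J(H, I) = 162 + 1 = 163)
J(1669, (-461 - 442) + W)/(-3708131) - 2950893/(-341261) = 163/(-3708131) - 2950893/(-341261) = 163*(-1/3708131) - 2950893*(-1/341261) = -163/3708131 + 2950893/341261 = 10942242185440/1265440493191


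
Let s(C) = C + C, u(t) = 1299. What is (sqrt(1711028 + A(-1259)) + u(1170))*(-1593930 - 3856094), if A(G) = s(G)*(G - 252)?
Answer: -7079581176 - 5450024*sqrt(5515726) ≈ -1.9879e+10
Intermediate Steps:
s(C) = 2*C
A(G) = 2*G*(-252 + G) (A(G) = (2*G)*(G - 252) = (2*G)*(-252 + G) = 2*G*(-252 + G))
(sqrt(1711028 + A(-1259)) + u(1170))*(-1593930 - 3856094) = (sqrt(1711028 + 2*(-1259)*(-252 - 1259)) + 1299)*(-1593930 - 3856094) = (sqrt(1711028 + 2*(-1259)*(-1511)) + 1299)*(-5450024) = (sqrt(1711028 + 3804698) + 1299)*(-5450024) = (sqrt(5515726) + 1299)*(-5450024) = (1299 + sqrt(5515726))*(-5450024) = -7079581176 - 5450024*sqrt(5515726)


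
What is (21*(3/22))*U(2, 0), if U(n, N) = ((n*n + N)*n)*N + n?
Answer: 63/11 ≈ 5.7273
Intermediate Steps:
U(n, N) = n + N*n*(N + n²) (U(n, N) = ((n² + N)*n)*N + n = ((N + n²)*n)*N + n = (n*(N + n²))*N + n = N*n*(N + n²) + n = n + N*n*(N + n²))
(21*(3/22))*U(2, 0) = (21*(3/22))*(2*(1 + 0² + 0*2²)) = (21*(3*(1/22)))*(2*(1 + 0 + 0*4)) = (21*(3/22))*(2*(1 + 0 + 0)) = 63*(2*1)/22 = (63/22)*2 = 63/11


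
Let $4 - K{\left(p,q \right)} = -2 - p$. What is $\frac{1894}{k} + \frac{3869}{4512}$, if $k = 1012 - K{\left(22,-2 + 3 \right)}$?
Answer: $\frac{171567}{61664} \approx 2.7823$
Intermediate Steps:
$K{\left(p,q \right)} = 6 + p$ ($K{\left(p,q \right)} = 4 - \left(-2 - p\right) = 4 + \left(2 + p\right) = 6 + p$)
$k = 984$ ($k = 1012 - \left(6 + 22\right) = 1012 - 28 = 984$)
$\frac{1894}{k} + \frac{3869}{4512} = \frac{1894}{984} + \frac{3869}{4512} = 1894 \cdot \frac{1}{984} + 3869 \cdot \frac{1}{4512} = \frac{947}{492} + \frac{3869}{4512} = \frac{171567}{61664}$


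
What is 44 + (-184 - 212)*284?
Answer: -112420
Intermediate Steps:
44 + (-184 - 212)*284 = 44 - 396*284 = 44 - 112464 = -112420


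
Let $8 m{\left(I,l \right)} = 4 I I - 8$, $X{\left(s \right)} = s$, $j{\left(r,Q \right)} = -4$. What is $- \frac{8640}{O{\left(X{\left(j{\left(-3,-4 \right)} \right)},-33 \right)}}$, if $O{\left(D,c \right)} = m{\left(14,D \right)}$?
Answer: $- \frac{8640}{97} \approx -89.072$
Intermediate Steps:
$m{\left(I,l \right)} = -1 + \frac{I^{2}}{2}$ ($m{\left(I,l \right)} = \frac{4 I I - 8}{8} = \frac{4 I^{2} - 8}{8} = \frac{-8 + 4 I^{2}}{8} = -1 + \frac{I^{2}}{2}$)
$O{\left(D,c \right)} = 97$ ($O{\left(D,c \right)} = -1 + \frac{14^{2}}{2} = -1 + \frac{1}{2} \cdot 196 = -1 + 98 = 97$)
$- \frac{8640}{O{\left(X{\left(j{\left(-3,-4 \right)} \right)},-33 \right)}} = - \frac{8640}{97}$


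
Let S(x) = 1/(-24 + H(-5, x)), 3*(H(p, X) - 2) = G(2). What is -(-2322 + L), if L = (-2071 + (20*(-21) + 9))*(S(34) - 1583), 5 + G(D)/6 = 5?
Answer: -43194765/11 ≈ -3.9268e+6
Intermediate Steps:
G(D) = 0 (G(D) = -30 + 6*5 = -30 + 30 = 0)
H(p, X) = 2 (H(p, X) = 2 + (⅓)*0 = 2 + 0 = 2)
S(x) = -1/22 (S(x) = 1/(-24 + 2) = 1/(-22) = -1/22)
L = 43220307/11 (L = (-2071 + (20*(-21) + 9))*(-1/22 - 1583) = (-2071 + (-420 + 9))*(-34827/22) = (-2071 - 411)*(-34827/22) = -2482*(-34827/22) = 43220307/11 ≈ 3.9291e+6)
-(-2322 + L) = -(-2322 + 43220307/11) = -1*43194765/11 = -43194765/11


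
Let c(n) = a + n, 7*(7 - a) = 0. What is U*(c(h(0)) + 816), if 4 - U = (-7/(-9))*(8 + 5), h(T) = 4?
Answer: -45485/9 ≈ -5053.9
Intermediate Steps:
a = 7 (a = 7 - ⅐*0 = 7 + 0 = 7)
c(n) = 7 + n
U = -55/9 (U = 4 - (-7/(-9))*(8 + 5) = 4 - (-7*(-⅑))*13 = 4 - 7*13/9 = 4 - 1*91/9 = 4 - 91/9 = -55/9 ≈ -6.1111)
U*(c(h(0)) + 816) = -55*((7 + 4) + 816)/9 = -55*(11 + 816)/9 = -55/9*827 = -45485/9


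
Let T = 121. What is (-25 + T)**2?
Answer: 9216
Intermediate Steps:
(-25 + T)**2 = (-25 + 121)**2 = 96**2 = 9216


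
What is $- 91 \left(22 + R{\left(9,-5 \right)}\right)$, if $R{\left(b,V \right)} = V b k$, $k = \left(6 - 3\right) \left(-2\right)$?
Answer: $-26572$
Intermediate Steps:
$k = -6$ ($k = 3 \left(-2\right) = -6$)
$R{\left(b,V \right)} = - 6 V b$ ($R{\left(b,V \right)} = V b \left(-6\right) = - 6 V b$)
$- 91 \left(22 + R{\left(9,-5 \right)}\right) = - 91 \left(22 - \left(-30\right) 9\right) = - 91 \left(22 + 270\right) = \left(-91\right) 292 = -26572$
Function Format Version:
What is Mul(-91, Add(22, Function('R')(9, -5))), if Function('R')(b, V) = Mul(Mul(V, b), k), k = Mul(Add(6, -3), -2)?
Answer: -26572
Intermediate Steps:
k = -6 (k = Mul(3, -2) = -6)
Function('R')(b, V) = Mul(-6, V, b) (Function('R')(b, V) = Mul(Mul(V, b), -6) = Mul(-6, V, b))
Mul(-91, Add(22, Function('R')(9, -5))) = Mul(-91, Add(22, Mul(-6, -5, 9))) = Mul(-91, Add(22, 270)) = Mul(-91, 292) = -26572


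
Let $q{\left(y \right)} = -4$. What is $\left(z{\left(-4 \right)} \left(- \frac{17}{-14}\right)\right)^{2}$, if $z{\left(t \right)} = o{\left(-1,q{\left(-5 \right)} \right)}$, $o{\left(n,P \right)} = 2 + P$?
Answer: $\frac{289}{49} \approx 5.898$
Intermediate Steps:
$z{\left(t \right)} = -2$ ($z{\left(t \right)} = 2 - 4 = -2$)
$\left(z{\left(-4 \right)} \left(- \frac{17}{-14}\right)\right)^{2} = \left(- 2 \left(- \frac{17}{-14}\right)\right)^{2} = \left(- 2 \left(\left(-17\right) \left(- \frac{1}{14}\right)\right)\right)^{2} = \left(\left(-2\right) \frac{17}{14}\right)^{2} = \left(- \frac{17}{7}\right)^{2} = \frac{289}{49}$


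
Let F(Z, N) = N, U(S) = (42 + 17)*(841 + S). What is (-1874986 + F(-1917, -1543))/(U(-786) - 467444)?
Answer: 1876529/464199 ≈ 4.0425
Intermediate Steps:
U(S) = 49619 + 59*S (U(S) = 59*(841 + S) = 49619 + 59*S)
(-1874986 + F(-1917, -1543))/(U(-786) - 467444) = (-1874986 - 1543)/((49619 + 59*(-786)) - 467444) = -1876529/((49619 - 46374) - 467444) = -1876529/(3245 - 467444) = -1876529/(-464199) = -1876529*(-1/464199) = 1876529/464199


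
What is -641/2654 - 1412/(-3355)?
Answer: 1596893/8904170 ≈ 0.17934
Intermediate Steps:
-641/2654 - 1412/(-3355) = -641*1/2654 - 1412*(-1/3355) = -641/2654 + 1412/3355 = 1596893/8904170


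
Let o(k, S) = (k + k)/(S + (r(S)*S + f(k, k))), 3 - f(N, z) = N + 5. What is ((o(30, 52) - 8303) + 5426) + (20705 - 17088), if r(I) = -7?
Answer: 63625/86 ≈ 739.83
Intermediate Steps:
f(N, z) = -2 - N (f(N, z) = 3 - (N + 5) = 3 - (5 + N) = 3 + (-5 - N) = -2 - N)
o(k, S) = 2*k/(-2 - k - 6*S) (o(k, S) = (k + k)/(S + (-7*S + (-2 - k))) = (2*k)/(S + (-2 - k - 7*S)) = (2*k)/(-2 - k - 6*S) = 2*k/(-2 - k - 6*S))
((o(30, 52) - 8303) + 5426) + (20705 - 17088) = ((2*30/(-2 - 1*30 - 6*52) - 8303) + 5426) + (20705 - 17088) = ((2*30/(-2 - 30 - 312) - 8303) + 5426) + 3617 = ((2*30/(-344) - 8303) + 5426) + 3617 = ((2*30*(-1/344) - 8303) + 5426) + 3617 = ((-15/86 - 8303) + 5426) + 3617 = (-714073/86 + 5426) + 3617 = -247437/86 + 3617 = 63625/86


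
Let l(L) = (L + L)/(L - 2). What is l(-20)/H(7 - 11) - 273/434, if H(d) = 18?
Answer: -3241/6138 ≈ -0.52802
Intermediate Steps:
l(L) = 2*L/(-2 + L) (l(L) = (2*L)/(-2 + L) = 2*L/(-2 + L))
l(-20)/H(7 - 11) - 273/434 = (2*(-20)/(-2 - 20))/18 - 273/434 = (2*(-20)/(-22))*(1/18) - 273*1/434 = (2*(-20)*(-1/22))*(1/18) - 39/62 = (20/11)*(1/18) - 39/62 = 10/99 - 39/62 = -3241/6138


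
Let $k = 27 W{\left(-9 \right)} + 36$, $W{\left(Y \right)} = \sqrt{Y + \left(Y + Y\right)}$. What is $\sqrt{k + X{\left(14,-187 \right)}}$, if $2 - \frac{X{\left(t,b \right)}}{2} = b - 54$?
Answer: $3 \sqrt{58 + 9 i \sqrt{3}} \approx 23.049 + 3.0434 i$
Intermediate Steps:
$W{\left(Y \right)} = \sqrt{3} \sqrt{Y}$ ($W{\left(Y \right)} = \sqrt{Y + 2 Y} = \sqrt{3 Y} = \sqrt{3} \sqrt{Y}$)
$X{\left(t,b \right)} = 112 - 2 b$ ($X{\left(t,b \right)} = 4 - 2 \left(b - 54\right) = 4 - 2 \left(-54 + b\right) = 4 - \left(-108 + 2 b\right) = 112 - 2 b$)
$k = 36 + 81 i \sqrt{3}$ ($k = 27 \sqrt{3} \sqrt{-9} + 36 = 27 \sqrt{3} \cdot 3 i + 36 = 27 \cdot 3 i \sqrt{3} + 36 = 81 i \sqrt{3} + 36 = 36 + 81 i \sqrt{3} \approx 36.0 + 140.3 i$)
$\sqrt{k + X{\left(14,-187 \right)}} = \sqrt{\left(36 + 81 i \sqrt{3}\right) + \left(112 - -374\right)} = \sqrt{\left(36 + 81 i \sqrt{3}\right) + \left(112 + 374\right)} = \sqrt{\left(36 + 81 i \sqrt{3}\right) + 486} = \sqrt{522 + 81 i \sqrt{3}}$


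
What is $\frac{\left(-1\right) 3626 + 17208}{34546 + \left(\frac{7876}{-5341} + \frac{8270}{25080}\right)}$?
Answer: $\frac{181933986696}{462736210487} \approx 0.39317$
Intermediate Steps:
$\frac{\left(-1\right) 3626 + 17208}{34546 + \left(\frac{7876}{-5341} + \frac{8270}{25080}\right)} = \frac{-3626 + 17208}{34546 + \left(7876 \left(- \frac{1}{5341}\right) + 8270 \cdot \frac{1}{25080}\right)} = \frac{13582}{34546 + \left(- \frac{7876}{5341} + \frac{827}{2508}\right)} = \frac{13582}{34546 - \frac{15336001}{13395228}} = \frac{13582}{\frac{462736210487}{13395228}} = 13582 \cdot \frac{13395228}{462736210487} = \frac{181933986696}{462736210487}$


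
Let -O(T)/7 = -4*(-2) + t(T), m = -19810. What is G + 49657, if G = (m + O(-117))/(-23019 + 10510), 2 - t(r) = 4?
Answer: 88739895/1787 ≈ 49659.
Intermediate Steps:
t(r) = -2 (t(r) = 2 - 1*4 = 2 - 4 = -2)
O(T) = -42 (O(T) = -7*(-4*(-2) - 2) = -7*(8 - 2) = -7*6 = -42)
G = 2836/1787 (G = (-19810 - 42)/(-23019 + 10510) = -19852/(-12509) = -19852*(-1/12509) = 2836/1787 ≈ 1.5870)
G + 49657 = 2836/1787 + 49657 = 88739895/1787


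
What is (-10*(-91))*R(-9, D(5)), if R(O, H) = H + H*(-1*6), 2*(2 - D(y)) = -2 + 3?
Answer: -6825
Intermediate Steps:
D(y) = 3/2 (D(y) = 2 - (-2 + 3)/2 = 2 - 1/2*1 = 2 - 1/2 = 3/2)
R(O, H) = -5*H (R(O, H) = H + H*(-6) = H - 6*H = -5*H)
(-10*(-91))*R(-9, D(5)) = (-10*(-91))*(-5*3/2) = 910*(-15/2) = -6825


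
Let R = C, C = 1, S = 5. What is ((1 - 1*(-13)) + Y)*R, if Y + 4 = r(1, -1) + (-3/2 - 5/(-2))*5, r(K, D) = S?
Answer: 20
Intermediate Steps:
r(K, D) = 5
Y = 6 (Y = -4 + (5 + (-3/2 - 5/(-2))*5) = -4 + (5 + (-3*½ - 5*(-½))*5) = -4 + (5 + (-3/2 + 5/2)*5) = -4 + (5 + 1*5) = -4 + (5 + 5) = -4 + 10 = 6)
R = 1
((1 - 1*(-13)) + Y)*R = ((1 - 1*(-13)) + 6)*1 = ((1 + 13) + 6)*1 = (14 + 6)*1 = 20*1 = 20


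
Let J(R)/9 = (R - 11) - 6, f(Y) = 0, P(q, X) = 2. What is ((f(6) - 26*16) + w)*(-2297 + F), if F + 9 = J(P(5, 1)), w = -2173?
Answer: 6319749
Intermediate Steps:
J(R) = -153 + 9*R (J(R) = 9*((R - 11) - 6) = 9*((-11 + R) - 6) = 9*(-17 + R) = -153 + 9*R)
F = -144 (F = -9 + (-153 + 9*2) = -9 + (-153 + 18) = -9 - 135 = -144)
((f(6) - 26*16) + w)*(-2297 + F) = ((0 - 26*16) - 2173)*(-2297 - 144) = ((0 - 416) - 2173)*(-2441) = (-416 - 2173)*(-2441) = -2589*(-2441) = 6319749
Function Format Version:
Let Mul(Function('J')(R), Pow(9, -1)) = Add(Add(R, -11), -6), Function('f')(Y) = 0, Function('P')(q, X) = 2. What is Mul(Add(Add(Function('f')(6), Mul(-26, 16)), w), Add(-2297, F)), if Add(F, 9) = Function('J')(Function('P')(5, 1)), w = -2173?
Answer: 6319749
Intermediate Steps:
Function('J')(R) = Add(-153, Mul(9, R)) (Function('J')(R) = Mul(9, Add(Add(R, -11), -6)) = Mul(9, Add(Add(-11, R), -6)) = Mul(9, Add(-17, R)) = Add(-153, Mul(9, R)))
F = -144 (F = Add(-9, Add(-153, Mul(9, 2))) = Add(-9, Add(-153, 18)) = Add(-9, -135) = -144)
Mul(Add(Add(Function('f')(6), Mul(-26, 16)), w), Add(-2297, F)) = Mul(Add(Add(0, Mul(-26, 16)), -2173), Add(-2297, -144)) = Mul(Add(Add(0, -416), -2173), -2441) = Mul(Add(-416, -2173), -2441) = Mul(-2589, -2441) = 6319749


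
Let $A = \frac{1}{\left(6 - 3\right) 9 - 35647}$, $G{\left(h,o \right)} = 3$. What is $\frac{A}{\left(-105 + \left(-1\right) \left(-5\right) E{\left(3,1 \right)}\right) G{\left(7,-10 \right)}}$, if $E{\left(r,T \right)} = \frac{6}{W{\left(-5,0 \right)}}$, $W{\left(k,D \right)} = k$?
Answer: $\frac{1}{11861460} \approx 8.4307 \cdot 10^{-8}$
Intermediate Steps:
$E{\left(r,T \right)} = - \frac{6}{5}$ ($E{\left(r,T \right)} = \frac{6}{-5} = 6 \left(- \frac{1}{5}\right) = - \frac{6}{5}$)
$A = - \frac{1}{35620}$ ($A = \frac{1}{3 \cdot 9 - 35647} = \frac{1}{27 - 35647} = \frac{1}{-35620} = - \frac{1}{35620} \approx -2.8074 \cdot 10^{-5}$)
$\frac{A}{\left(-105 + \left(-1\right) \left(-5\right) E{\left(3,1 \right)}\right) G{\left(7,-10 \right)}} = - \frac{1}{35620 \left(-105 + \left(-1\right) \left(-5\right) \left(- \frac{6}{5}\right)\right) 3} = - \frac{1}{35620 \left(-105 + 5 \left(- \frac{6}{5}\right)\right) 3} = - \frac{1}{35620 \left(-105 - 6\right) 3} = - \frac{1}{35620 \left(\left(-111\right) 3\right)} = - \frac{1}{35620 \left(-333\right)} = \left(- \frac{1}{35620}\right) \left(- \frac{1}{333}\right) = \frac{1}{11861460}$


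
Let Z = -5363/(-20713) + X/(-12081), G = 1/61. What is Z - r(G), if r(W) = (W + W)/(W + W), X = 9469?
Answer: -381574747/250233753 ≈ -1.5249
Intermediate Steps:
G = 1/61 ≈ 0.016393
Z = -131340994/250233753 (Z = -5363/(-20713) + 9469/(-12081) = -5363*(-1/20713) + 9469*(-1/12081) = 5363/20713 - 9469/12081 = -131340994/250233753 ≈ -0.52487)
r(W) = 1 (r(W) = (2*W)/((2*W)) = (2*W)*(1/(2*W)) = 1)
Z - r(G) = -131340994/250233753 - 1*1 = -131340994/250233753 - 1 = -381574747/250233753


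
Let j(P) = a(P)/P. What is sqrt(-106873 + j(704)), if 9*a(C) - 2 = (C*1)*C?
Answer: I*sqrt(7443168810)/264 ≈ 326.79*I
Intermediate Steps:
a(C) = 2/9 + C**2/9 (a(C) = 2/9 + ((C*1)*C)/9 = 2/9 + (C*C)/9 = 2/9 + C**2/9)
j(P) = (2/9 + P**2/9)/P
sqrt(-106873 + j(704)) = sqrt(-106873 + (1/9)*(2 + 704**2)/704) = sqrt(-106873 + (1/9)*(1/704)*(2 + 495616)) = sqrt(-106873 + (1/9)*(1/704)*495618) = sqrt(-106873 + 82603/1056) = sqrt(-112775285/1056) = I*sqrt(7443168810)/264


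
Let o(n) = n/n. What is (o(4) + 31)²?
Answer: 1024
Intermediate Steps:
o(n) = 1
(o(4) + 31)² = (1 + 31)² = 32² = 1024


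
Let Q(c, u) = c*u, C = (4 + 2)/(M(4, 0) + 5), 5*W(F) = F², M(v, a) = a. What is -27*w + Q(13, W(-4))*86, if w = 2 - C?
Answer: 3556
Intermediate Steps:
W(F) = F²/5
C = 6/5 (C = (4 + 2)/(0 + 5) = 6/5 ≈ 1.2000)
w = ⅘ (w = 2 - 1*6/5 = 2 - 6/5 = ⅘ ≈ 0.80000)
-27*w + Q(13, W(-4))*86 = -27*⅘ + (13*((⅕)*(-4)²))*86 = -108/5 + (13*((⅕)*16))*86 = -108/5 + (13*(16/5))*86 = -108/5 + (208/5)*86 = -108/5 + 17888/5 = 3556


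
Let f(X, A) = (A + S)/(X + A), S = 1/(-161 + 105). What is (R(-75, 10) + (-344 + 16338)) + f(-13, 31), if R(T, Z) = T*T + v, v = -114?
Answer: 21678775/1008 ≈ 21507.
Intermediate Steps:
S = -1/56 (S = 1/(-56) = -1/56 ≈ -0.017857)
R(T, Z) = -114 + T² (R(T, Z) = T*T - 114 = T² - 114 = -114 + T²)
f(X, A) = (-1/56 + A)/(A + X) (f(X, A) = (A - 1/56)/(X + A) = (-1/56 + A)/(A + X))
(R(-75, 10) + (-344 + 16338)) + f(-13, 31) = ((-114 + (-75)²) + (-344 + 16338)) + (-1/56 + 31)/(31 - 13) = ((-114 + 5625) + 15994) + (1735/56)/18 = (5511 + 15994) + (1/18)*(1735/56) = 21505 + 1735/1008 = 21678775/1008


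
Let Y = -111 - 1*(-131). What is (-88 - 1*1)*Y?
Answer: -1780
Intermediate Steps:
Y = 20 (Y = -111 + 131 = 20)
(-88 - 1*1)*Y = (-88 - 1*1)*20 = (-88 - 1)*20 = -89*20 = -1780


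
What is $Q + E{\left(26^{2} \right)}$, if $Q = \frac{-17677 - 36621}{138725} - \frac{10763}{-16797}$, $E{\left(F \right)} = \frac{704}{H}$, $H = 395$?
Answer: $\frac{373990306411}{184082942175} \approx 2.0316$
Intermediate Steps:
$E{\left(F \right)} = \frac{704}{395}$
$Q = \frac{581053669}{2330163825}$ ($Q = \left(-17677 - 36621\right) \frac{1}{138725} - - \frac{10763}{16797} = \left(-54298\right) \frac{1}{138725} + \frac{10763}{16797} = - \frac{54298}{138725} + \frac{10763}{16797} = \frac{581053669}{2330163825} \approx 0.24936$)
$Q + E{\left(26^{2} \right)} = \frac{581053669}{2330163825} + \frac{704}{395} = \frac{373990306411}{184082942175}$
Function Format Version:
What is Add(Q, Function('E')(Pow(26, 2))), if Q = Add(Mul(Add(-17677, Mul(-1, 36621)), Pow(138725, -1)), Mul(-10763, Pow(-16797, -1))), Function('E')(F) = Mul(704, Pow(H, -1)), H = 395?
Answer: Rational(373990306411, 184082942175) ≈ 2.0316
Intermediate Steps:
Function('E')(F) = Rational(704, 395) (Function('E')(F) = Mul(704, Pow(395, -1)) = Mul(704, Rational(1, 395)) = Rational(704, 395))
Q = Rational(581053669, 2330163825) (Q = Add(Mul(Add(-17677, -36621), Rational(1, 138725)), Mul(-10763, Rational(-1, 16797))) = Add(Mul(-54298, Rational(1, 138725)), Rational(10763, 16797)) = Add(Rational(-54298, 138725), Rational(10763, 16797)) = Rational(581053669, 2330163825) ≈ 0.24936)
Add(Q, Function('E')(Pow(26, 2))) = Add(Rational(581053669, 2330163825), Rational(704, 395)) = Rational(373990306411, 184082942175)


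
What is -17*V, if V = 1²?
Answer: -17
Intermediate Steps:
V = 1
-17*V = -17*1 = -17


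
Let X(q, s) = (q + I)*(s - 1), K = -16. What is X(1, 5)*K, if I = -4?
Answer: 192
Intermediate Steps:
X(q, s) = (-1 + s)*(-4 + q) (X(q, s) = (q - 4)*(s - 1) = (-4 + q)*(-1 + s) = (-1 + s)*(-4 + q))
X(1, 5)*K = (4 - 1*1 - 4*5 + 1*5)*(-16) = (4 - 1 - 20 + 5)*(-16) = -12*(-16) = 192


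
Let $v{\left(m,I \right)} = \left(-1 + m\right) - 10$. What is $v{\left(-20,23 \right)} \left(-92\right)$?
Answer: $2852$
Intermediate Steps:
$v{\left(m,I \right)} = -11 + m$
$v{\left(-20,23 \right)} \left(-92\right) = \left(-11 - 20\right) \left(-92\right) = \left(-31\right) \left(-92\right) = 2852$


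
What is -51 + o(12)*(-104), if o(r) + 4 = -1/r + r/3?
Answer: -127/3 ≈ -42.333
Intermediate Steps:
o(r) = -4 - 1/r + r/3 (o(r) = -4 + (-1/r + r/3) = -4 - 1/r + r/3)
-51 + o(12)*(-104) = -51 + (-4 - 1/12 + (1/3)*12)*(-104) = -51 + (-4 - 1*1/12 + 4)*(-104) = -51 + (-4 - 1/12 + 4)*(-104) = -51 - 1/12*(-104) = -51 + 26/3 = -127/3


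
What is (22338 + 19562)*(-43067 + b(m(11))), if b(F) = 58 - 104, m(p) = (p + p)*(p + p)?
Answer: -1806434700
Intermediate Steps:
m(p) = 4*p² (m(p) = (2*p)*(2*p) = 4*p²)
b(F) = -46
(22338 + 19562)*(-43067 + b(m(11))) = (22338 + 19562)*(-43067 - 46) = 41900*(-43113) = -1806434700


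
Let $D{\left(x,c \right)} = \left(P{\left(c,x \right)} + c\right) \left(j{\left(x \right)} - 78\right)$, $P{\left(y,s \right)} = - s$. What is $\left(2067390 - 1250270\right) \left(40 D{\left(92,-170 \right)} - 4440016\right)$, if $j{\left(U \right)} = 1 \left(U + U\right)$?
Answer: $-4535748139520$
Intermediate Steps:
$j{\left(U \right)} = 2 U$ ($j{\left(U \right)} = 1 \cdot 2 U = 2 U$)
$D{\left(x,c \right)} = \left(-78 + 2 x\right) \left(c - x\right)$ ($D{\left(x,c \right)} = \left(- x + c\right) \left(2 x - 78\right) = \left(c - x\right) \left(-78 + 2 x\right) = \left(-78 + 2 x\right) \left(c - x\right)$)
$\left(2067390 - 1250270\right) \left(40 D{\left(92,-170 \right)} - 4440016\right) = \left(2067390 - 1250270\right) \left(40 \left(\left(-78\right) \left(-170\right) - 2 \cdot 92^{2} + 78 \cdot 92 + 2 \left(-170\right) 92\right) - 4440016\right) = 817120 \left(40 \left(13260 - 16928 + 7176 - 31280\right) - 4440016\right) = 817120 \left(40 \left(-27772\right) - 4440016\right) = 817120 \left(-1110880 - 4440016\right) = 817120 \left(-5550896\right) = -4535748139520$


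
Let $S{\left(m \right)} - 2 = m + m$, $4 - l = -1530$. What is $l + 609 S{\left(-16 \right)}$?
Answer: $-16736$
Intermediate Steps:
$l = 1534$ ($l = 4 - -1530 = 4 + 1530 = 1534$)
$S{\left(m \right)} = 2 + 2 m$ ($S{\left(m \right)} = 2 + \left(m + m\right) = 2 + 2 m$)
$l + 609 S{\left(-16 \right)} = 1534 + 609 \left(2 + 2 \left(-16\right)\right) = 1534 + 609 \left(2 - 32\right) = 1534 + 609 \left(-30\right) = 1534 - 18270 = -16736$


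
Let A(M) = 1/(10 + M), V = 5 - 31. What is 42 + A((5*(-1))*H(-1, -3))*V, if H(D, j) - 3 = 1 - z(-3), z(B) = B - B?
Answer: 223/5 ≈ 44.600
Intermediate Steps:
z(B) = 0
H(D, j) = 4 (H(D, j) = 3 + (1 - 1*0) = 3 + (1 + 0) = 3 + 1 = 4)
V = -26
42 + A((5*(-1))*H(-1, -3))*V = 42 - 26/(10 + (5*(-1))*4) = 42 - 26/(10 - 5*4) = 42 - 26/(10 - 20) = 42 - 26/(-10) = 42 - 1/10*(-26) = 42 + 13/5 = 223/5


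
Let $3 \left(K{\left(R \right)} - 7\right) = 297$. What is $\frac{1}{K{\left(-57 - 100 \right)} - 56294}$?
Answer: $- \frac{1}{56188} \approx -1.7797 \cdot 10^{-5}$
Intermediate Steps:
$K{\left(R \right)} = 106$ ($K{\left(R \right)} = 7 + \frac{1}{3} \cdot 297 = 7 + 99 = 106$)
$\frac{1}{K{\left(-57 - 100 \right)} - 56294} = \frac{1}{106 - 56294} = \frac{1}{-56188} = - \frac{1}{56188}$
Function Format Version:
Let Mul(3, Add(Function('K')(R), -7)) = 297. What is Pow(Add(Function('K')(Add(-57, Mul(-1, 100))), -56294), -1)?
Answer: Rational(-1, 56188) ≈ -1.7797e-5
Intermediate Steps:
Function('K')(R) = 106 (Function('K')(R) = Add(7, Mul(Rational(1, 3), 297)) = Add(7, 99) = 106)
Pow(Add(Function('K')(Add(-57, Mul(-1, 100))), -56294), -1) = Pow(Add(106, -56294), -1) = Pow(-56188, -1) = Rational(-1, 56188)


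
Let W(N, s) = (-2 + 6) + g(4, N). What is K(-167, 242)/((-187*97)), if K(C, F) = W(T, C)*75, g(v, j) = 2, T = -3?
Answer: -450/18139 ≈ -0.024808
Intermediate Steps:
W(N, s) = 6 (W(N, s) = (-2 + 6) + 2 = 4 + 2 = 6)
K(C, F) = 450 (K(C, F) = 6*75 = 450)
K(-167, 242)/((-187*97)) = 450/((-187*97)) = 450/(-18139) = 450*(-1/18139) = -450/18139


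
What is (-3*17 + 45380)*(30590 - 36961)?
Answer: -288791059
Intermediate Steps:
(-3*17 + 45380)*(30590 - 36961) = (-51 + 45380)*(-6371) = 45329*(-6371) = -288791059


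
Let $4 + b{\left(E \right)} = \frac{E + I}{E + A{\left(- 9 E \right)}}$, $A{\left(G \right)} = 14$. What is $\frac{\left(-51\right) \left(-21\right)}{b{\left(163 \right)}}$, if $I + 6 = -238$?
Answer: $- \frac{63189}{263} \approx -240.26$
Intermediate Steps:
$I = -244$ ($I = -6 - 238 = -244$)
$b{\left(E \right)} = -4 + \frac{-244 + E}{14 + E}$ ($b{\left(E \right)} = -4 + \frac{E - 244}{E + 14} = -4 + \frac{-244 + E}{14 + E}$)
$\frac{\left(-51\right) \left(-21\right)}{b{\left(163 \right)}} = \frac{\left(-51\right) \left(-21\right)}{3 \frac{1}{14 + 163} \left(-100 - 163\right)} = \frac{1071}{3 \cdot \frac{1}{177} \left(-100 - 163\right)} = \frac{1071}{3 \cdot \frac{1}{177} \left(-263\right)} = \frac{1071}{- \frac{263}{59}} = 1071 \left(- \frac{59}{263}\right) = - \frac{63189}{263}$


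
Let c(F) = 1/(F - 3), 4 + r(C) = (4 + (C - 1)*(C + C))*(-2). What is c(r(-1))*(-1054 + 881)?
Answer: 173/23 ≈ 7.5217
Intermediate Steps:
r(C) = -12 - 4*C*(-1 + C) (r(C) = -4 + (4 + (C - 1)*(C + C))*(-2) = -4 + (4 + (-1 + C)*(2*C))*(-2) = -4 + (4 + 2*C*(-1 + C))*(-2) = -4 + (-8 - 4*C*(-1 + C)) = -12 - 4*C*(-1 + C))
c(F) = 1/(-3 + F)
c(r(-1))*(-1054 + 881) = (-1054 + 881)/(-3 + (-12 - 4*(-1)² + 4*(-1))) = -173/(-3 + (-12 - 4*1 - 4)) = -173/(-3 + (-12 - 4 - 4)) = -173/(-3 - 20) = -173/(-23) = -1/23*(-173) = 173/23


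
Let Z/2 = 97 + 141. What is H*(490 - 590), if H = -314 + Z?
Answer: -16200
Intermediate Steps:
Z = 476 (Z = 2*(97 + 141) = 2*238 = 476)
H = 162 (H = -314 + 476 = 162)
H*(490 - 590) = 162*(490 - 590) = 162*(-100) = -16200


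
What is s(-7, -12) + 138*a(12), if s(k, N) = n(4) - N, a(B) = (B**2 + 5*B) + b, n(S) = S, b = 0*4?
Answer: 28168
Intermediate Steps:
b = 0
a(B) = B**2 + 5*B (a(B) = (B**2 + 5*B) + 0 = B**2 + 5*B)
s(k, N) = 4 - N
s(-7, -12) + 138*a(12) = (4 - 1*(-12)) + 138*(12*(5 + 12)) = (4 + 12) + 138*(12*17) = 16 + 138*204 = 16 + 28152 = 28168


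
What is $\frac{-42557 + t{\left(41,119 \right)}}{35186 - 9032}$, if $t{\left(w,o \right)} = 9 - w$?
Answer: $- \frac{42589}{26154} \approx -1.6284$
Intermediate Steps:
$\frac{-42557 + t{\left(41,119 \right)}}{35186 - 9032} = \frac{-42557 + \left(9 - 41\right)}{35186 - 9032} = \frac{-42557 + \left(9 - 41\right)}{26154} = \left(-42557 - 32\right) \frac{1}{26154} = \left(-42589\right) \frac{1}{26154} = - \frac{42589}{26154}$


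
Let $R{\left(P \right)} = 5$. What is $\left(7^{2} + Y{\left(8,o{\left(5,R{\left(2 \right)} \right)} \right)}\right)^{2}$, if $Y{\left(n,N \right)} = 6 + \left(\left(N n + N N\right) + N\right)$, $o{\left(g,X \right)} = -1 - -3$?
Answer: $5929$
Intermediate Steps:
$o{\left(g,X \right)} = 2$ ($o{\left(g,X \right)} = -1 + 3 = 2$)
$Y{\left(n,N \right)} = 6 + N + N^{2} + N n$ ($Y{\left(n,N \right)} = 6 + \left(\left(N n + N^{2}\right) + N\right) = 6 + \left(\left(N^{2} + N n\right) + N\right) = 6 + \left(N + N^{2} + N n\right) = 6 + N + N^{2} + N n$)
$\left(7^{2} + Y{\left(8,o{\left(5,R{\left(2 \right)} \right)} \right)}\right)^{2} = \left(7^{2} + \left(6 + 2 + 2^{2} + 2 \cdot 8\right)\right)^{2} = \left(49 + \left(6 + 2 + 4 + 16\right)\right)^{2} = \left(49 + 28\right)^{2} = 77^{2} = 5929$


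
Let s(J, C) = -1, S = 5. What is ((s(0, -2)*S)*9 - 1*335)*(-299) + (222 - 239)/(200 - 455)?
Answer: 1704301/15 ≈ 1.1362e+5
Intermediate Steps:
((s(0, -2)*S)*9 - 1*335)*(-299) + (222 - 239)/(200 - 455) = (-1*5*9 - 1*335)*(-299) + (222 - 239)/(200 - 455) = (-5*9 - 335)*(-299) - 17/(-255) = (-45 - 335)*(-299) - 17*(-1/255) = -380*(-299) + 1/15 = 113620 + 1/15 = 1704301/15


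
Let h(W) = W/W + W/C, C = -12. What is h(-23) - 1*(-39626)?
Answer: 475547/12 ≈ 39629.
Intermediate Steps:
h(W) = 1 - W/12 (h(W) = W/W + W/(-12) = 1 + W*(-1/12) = 1 - W/12)
h(-23) - 1*(-39626) = (1 - 1/12*(-23)) - 1*(-39626) = (1 + 23/12) + 39626 = 35/12 + 39626 = 475547/12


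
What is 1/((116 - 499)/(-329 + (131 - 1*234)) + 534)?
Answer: 432/231071 ≈ 0.0018696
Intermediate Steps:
1/((116 - 499)/(-329 + (131 - 1*234)) + 534) = 1/(-383/(-329 + (131 - 234)) + 534) = 1/(-383/(-329 - 103) + 534) = 1/(-383/(-432) + 534) = 1/(-383*(-1/432) + 534) = 1/(383/432 + 534) = 1/(231071/432) = 432/231071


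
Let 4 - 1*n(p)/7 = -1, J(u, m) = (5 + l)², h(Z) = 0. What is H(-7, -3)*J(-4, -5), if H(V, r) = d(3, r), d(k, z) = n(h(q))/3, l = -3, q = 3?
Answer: 140/3 ≈ 46.667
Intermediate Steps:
J(u, m) = 4 (J(u, m) = (5 - 3)² = 2² = 4)
n(p) = 35 (n(p) = 28 - 7*(-1) = 28 + 7 = 35)
d(k, z) = 35/3
H(V, r) = 35/3
H(-7, -3)*J(-4, -5) = (35/3)*4 = 140/3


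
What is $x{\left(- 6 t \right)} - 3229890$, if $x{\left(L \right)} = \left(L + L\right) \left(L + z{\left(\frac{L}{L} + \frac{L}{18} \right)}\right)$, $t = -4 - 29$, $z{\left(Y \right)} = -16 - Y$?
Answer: $-3162570$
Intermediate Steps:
$t = -33$
$x{\left(L \right)} = 2 L \left(-17 + \frac{17 L}{18}\right)$ ($x{\left(L \right)} = \left(L + L\right) \left(L - \left(16 + \frac{L}{18} + \frac{L}{L}\right)\right) = 2 L \left(L - \left(17 + L \frac{1}{18}\right)\right) = 2 L \left(L - \left(17 + \frac{L}{18}\right)\right) = 2 L \left(-17 + \frac{17 L}{18}\right)$)
$x{\left(- 6 t \right)} - 3229890 = \frac{17 \left(\left(-6\right) \left(-33\right)\right) \left(-18 - -198\right)}{9} - 3229890 = \frac{17}{9} \cdot 198 \left(-18 + 198\right) - 3229890 = \frac{17}{9} \cdot 198 \cdot 180 - 3229890 = 67320 - 3229890 = -3162570$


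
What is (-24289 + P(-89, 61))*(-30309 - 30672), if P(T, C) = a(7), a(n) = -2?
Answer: 1481289471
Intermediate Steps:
P(T, C) = -2
(-24289 + P(-89, 61))*(-30309 - 30672) = (-24289 - 2)*(-30309 - 30672) = -24291*(-60981) = 1481289471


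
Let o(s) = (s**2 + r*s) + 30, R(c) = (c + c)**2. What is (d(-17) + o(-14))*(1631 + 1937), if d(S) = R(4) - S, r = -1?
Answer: 1145328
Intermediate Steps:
R(c) = 4*c**2 (R(c) = (2*c)**2 = 4*c**2)
o(s) = 30 + s**2 - s (o(s) = (s**2 - s) + 30 = 30 + s**2 - s)
d(S) = 64 - S (d(S) = 4*4**2 - S = 4*16 - S = 64 - S)
(d(-17) + o(-14))*(1631 + 1937) = ((64 - 1*(-17)) + (30 + (-14)**2 - 1*(-14)))*(1631 + 1937) = ((64 + 17) + (30 + 196 + 14))*3568 = (81 + 240)*3568 = 321*3568 = 1145328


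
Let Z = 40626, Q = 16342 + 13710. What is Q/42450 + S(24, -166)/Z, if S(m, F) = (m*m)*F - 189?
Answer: -158112761/95809650 ≈ -1.6503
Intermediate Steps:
S(m, F) = -189 + F*m**2 (S(m, F) = m**2*F - 189 = F*m**2 - 189 = -189 + F*m**2)
Q = 30052
Q/42450 + S(24, -166)/Z = 30052/42450 + (-189 - 166*24**2)/40626 = 30052*(1/42450) + (-189 - 166*576)*(1/40626) = 15026/21225 + (-189 - 95616)*(1/40626) = 15026/21225 - 95805*1/40626 = 15026/21225 - 10645/4514 = -158112761/95809650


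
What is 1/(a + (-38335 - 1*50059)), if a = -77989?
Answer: -1/166383 ≈ -6.0102e-6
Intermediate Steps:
1/(a + (-38335 - 1*50059)) = 1/(-77989 + (-38335 - 1*50059)) = 1/(-77989 + (-38335 - 50059)) = 1/(-77989 - 88394) = 1/(-166383) = -1/166383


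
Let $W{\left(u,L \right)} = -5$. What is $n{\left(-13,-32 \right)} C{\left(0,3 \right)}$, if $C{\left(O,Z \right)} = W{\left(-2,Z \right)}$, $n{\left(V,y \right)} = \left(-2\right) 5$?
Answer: $50$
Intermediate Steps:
$n{\left(V,y \right)} = -10$
$C{\left(O,Z \right)} = -5$
$n{\left(-13,-32 \right)} C{\left(0,3 \right)} = \left(-10\right) \left(-5\right) = 50$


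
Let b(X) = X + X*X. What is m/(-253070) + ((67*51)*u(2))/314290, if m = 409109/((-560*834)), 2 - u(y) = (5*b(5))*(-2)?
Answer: 12196834259682281/3714713342491200 ≈ 3.2834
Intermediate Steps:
b(X) = X + X²
u(y) = 302 (u(y) = 2 - 5*(5*(1 + 5))*(-2) = 2 - 5*(5*6)*(-2) = 2 - 5*30*(-2) = 2 - 150*(-2) = 2 - 1*(-300) = 2 + 300 = 302)
m = -409109/467040 (m = 409109/(-467040) = 409109*(-1/467040) = -409109/467040 ≈ -0.87596)
m/(-253070) + ((67*51)*u(2))/314290 = -409109/467040/(-253070) + ((67*51)*302)/314290 = -409109/467040*(-1/253070) + (3417*302)*(1/314290) = 409109/118193812800 + 1031934*(1/314290) = 409109/118193812800 + 515967/157145 = 12196834259682281/3714713342491200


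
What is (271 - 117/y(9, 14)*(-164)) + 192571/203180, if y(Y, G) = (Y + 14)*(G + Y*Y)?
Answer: 4985174991/17757932 ≈ 280.73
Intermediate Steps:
y(Y, G) = (14 + Y)*(G + Y**2)
(271 - 117/y(9, 14)*(-164)) + 192571/203180 = (271 - 117/(9**3 + 14*14 + 14*9**2 + 14*9)*(-164)) + 192571/203180 = (271 - 117/(729 + 196 + 14*81 + 126)*(-164)) + 192571*(1/203180) = (271 - 117/(729 + 196 + 1134 + 126)*(-164)) + 192571/203180 = (271 - 117/2185*(-164)) + 192571/203180 = (271 + 19188/2185) + 192571/203180 = 611323/2185 + 192571/203180 = 4985174991/17757932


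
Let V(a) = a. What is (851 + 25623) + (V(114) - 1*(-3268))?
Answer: 29856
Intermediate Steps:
(851 + 25623) + (V(114) - 1*(-3268)) = (851 + 25623) + (114 - 1*(-3268)) = 26474 + (114 + 3268) = 26474 + 3382 = 29856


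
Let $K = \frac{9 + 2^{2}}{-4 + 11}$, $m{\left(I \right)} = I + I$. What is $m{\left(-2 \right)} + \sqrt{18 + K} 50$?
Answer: $-4 + \frac{50 \sqrt{973}}{7} \approx 218.81$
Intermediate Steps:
$m{\left(I \right)} = 2 I$
$K = \frac{13}{7}$ ($K = \frac{9 + 4}{7} = 13 \cdot \frac{1}{7} = \frac{13}{7} \approx 1.8571$)
$m{\left(-2 \right)} + \sqrt{18 + K} 50 = 2 \left(-2\right) + \sqrt{18 + \frac{13}{7}} \cdot 50 = -4 + \sqrt{\frac{139}{7}} \cdot 50 = -4 + \frac{\sqrt{973}}{7} \cdot 50 = -4 + \frac{50 \sqrt{973}}{7}$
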